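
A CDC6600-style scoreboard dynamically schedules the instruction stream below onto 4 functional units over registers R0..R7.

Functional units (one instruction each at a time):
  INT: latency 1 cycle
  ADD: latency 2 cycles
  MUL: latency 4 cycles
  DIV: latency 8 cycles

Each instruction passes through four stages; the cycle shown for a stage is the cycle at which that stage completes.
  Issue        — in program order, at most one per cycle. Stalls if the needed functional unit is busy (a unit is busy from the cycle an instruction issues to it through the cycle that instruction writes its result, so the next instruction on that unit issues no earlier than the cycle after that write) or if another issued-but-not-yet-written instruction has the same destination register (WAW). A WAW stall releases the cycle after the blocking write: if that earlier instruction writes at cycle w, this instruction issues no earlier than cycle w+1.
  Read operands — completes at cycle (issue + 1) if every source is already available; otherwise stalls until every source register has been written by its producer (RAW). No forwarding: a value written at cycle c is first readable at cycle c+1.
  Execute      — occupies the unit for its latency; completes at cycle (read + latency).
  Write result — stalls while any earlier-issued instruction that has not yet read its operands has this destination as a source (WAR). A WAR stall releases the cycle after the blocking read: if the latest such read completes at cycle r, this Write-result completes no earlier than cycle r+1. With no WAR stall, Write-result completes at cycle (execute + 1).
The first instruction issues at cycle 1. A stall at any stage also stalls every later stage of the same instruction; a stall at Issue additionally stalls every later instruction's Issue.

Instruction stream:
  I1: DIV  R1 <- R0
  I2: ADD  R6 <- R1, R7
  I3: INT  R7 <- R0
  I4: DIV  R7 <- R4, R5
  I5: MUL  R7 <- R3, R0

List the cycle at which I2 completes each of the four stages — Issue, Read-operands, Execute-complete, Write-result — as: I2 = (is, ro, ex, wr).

[1] I1→DIV
[2] I1 RO; I2→ADD
[3] I3→INT
[4] I3 RO
[5] I3 EX
[10] I1 EX
[11] I1 WR R1
[12] I2 RO
[13] I3 WR R7
[14] I2 EX; I4→DIV
[15] I2 WR R6; I4 RO
[23] I4 EX
[24] I4 WR R7
[25] I5→MUL
[26] I5 RO
[30] I5 EX
[31] I5 WR R7

I2 = (2, 12, 14, 15)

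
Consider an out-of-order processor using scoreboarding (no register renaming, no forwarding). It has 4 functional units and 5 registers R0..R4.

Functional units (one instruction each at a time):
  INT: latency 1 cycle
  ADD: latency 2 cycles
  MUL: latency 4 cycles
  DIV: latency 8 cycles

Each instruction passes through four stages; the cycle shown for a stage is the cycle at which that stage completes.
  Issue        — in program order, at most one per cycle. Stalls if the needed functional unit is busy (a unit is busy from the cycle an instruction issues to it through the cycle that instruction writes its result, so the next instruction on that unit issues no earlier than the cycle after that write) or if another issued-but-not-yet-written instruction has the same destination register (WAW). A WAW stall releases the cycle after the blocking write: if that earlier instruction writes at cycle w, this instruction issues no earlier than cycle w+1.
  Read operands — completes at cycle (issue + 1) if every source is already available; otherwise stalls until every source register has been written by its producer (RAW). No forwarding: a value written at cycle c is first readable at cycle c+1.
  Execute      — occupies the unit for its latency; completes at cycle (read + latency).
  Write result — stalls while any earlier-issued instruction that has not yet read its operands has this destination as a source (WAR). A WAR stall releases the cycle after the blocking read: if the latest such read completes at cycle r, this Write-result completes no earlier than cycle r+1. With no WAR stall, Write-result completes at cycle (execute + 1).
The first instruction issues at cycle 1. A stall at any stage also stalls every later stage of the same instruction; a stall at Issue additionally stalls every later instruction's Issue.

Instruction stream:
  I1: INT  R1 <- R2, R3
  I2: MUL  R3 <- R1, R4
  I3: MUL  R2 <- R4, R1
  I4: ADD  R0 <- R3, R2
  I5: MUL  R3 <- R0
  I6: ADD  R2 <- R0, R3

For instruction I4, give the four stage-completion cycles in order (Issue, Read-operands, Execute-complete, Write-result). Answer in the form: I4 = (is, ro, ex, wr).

I4 = (12, 18, 20, 21)

c1: I1→INT
c2: I1 RO · I2→MUL
c3: I1 EX
c4: I1 WR R1
c5: I2 RO
c9: I2 EX
c10: I2 WR R3
c11: I3→MUL
c12: I3 RO · I4→ADD
c16: I3 EX
c17: I3 WR R2
c18: I4 RO · I5→MUL
c20: I4 EX
c21: I4 WR R0
c22: I5 RO · I6→ADD
c26: I5 EX
c27: I5 WR R3
c28: I6 RO
c30: I6 EX
c31: I6 WR R2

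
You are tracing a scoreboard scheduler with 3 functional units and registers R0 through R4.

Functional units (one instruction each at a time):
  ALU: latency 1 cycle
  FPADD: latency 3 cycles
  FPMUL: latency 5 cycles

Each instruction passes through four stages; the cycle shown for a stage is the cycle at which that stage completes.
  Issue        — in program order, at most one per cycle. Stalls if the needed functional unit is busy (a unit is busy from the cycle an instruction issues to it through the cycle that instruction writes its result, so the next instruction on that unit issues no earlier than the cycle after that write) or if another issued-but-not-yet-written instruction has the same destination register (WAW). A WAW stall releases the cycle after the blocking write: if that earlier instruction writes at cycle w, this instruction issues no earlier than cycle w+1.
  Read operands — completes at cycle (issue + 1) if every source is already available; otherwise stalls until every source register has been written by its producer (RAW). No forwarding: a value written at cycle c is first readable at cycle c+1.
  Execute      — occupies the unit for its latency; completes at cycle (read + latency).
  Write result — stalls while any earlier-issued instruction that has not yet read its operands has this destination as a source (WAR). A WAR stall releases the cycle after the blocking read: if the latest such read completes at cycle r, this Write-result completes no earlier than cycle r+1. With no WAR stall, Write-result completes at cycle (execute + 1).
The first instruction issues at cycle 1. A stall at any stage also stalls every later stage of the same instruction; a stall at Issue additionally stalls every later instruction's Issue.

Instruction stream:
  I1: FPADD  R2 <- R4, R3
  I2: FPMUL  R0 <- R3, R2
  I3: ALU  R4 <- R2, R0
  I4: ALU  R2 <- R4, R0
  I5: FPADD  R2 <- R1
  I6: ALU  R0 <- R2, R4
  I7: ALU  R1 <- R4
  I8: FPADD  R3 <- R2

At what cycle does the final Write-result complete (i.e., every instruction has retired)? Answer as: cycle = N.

  I1 | 1 | 2 | 5 | 6
  I2 | 2 | 7 | 12 | 13   RAW R2: wait I1 write@6
  I3 | 3 | 14 | 15 | 16   RAW R0: wait I2 write@13
  I4 | 17 | 18 | 19 | 20   struct: ALU busy until I3 writes@16
  I5 | 21 | 22 | 25 | 26   WAW R2: wait I4 write@20
  I6 | 22 | 27 | 28 | 29   RAW R2: wait I5 write@26
  I7 | 30 | 31 | 32 | 33   struct: ALU busy until I6 writes@29
  I8 | 31 | 32 | 35 | 36

cycle = 36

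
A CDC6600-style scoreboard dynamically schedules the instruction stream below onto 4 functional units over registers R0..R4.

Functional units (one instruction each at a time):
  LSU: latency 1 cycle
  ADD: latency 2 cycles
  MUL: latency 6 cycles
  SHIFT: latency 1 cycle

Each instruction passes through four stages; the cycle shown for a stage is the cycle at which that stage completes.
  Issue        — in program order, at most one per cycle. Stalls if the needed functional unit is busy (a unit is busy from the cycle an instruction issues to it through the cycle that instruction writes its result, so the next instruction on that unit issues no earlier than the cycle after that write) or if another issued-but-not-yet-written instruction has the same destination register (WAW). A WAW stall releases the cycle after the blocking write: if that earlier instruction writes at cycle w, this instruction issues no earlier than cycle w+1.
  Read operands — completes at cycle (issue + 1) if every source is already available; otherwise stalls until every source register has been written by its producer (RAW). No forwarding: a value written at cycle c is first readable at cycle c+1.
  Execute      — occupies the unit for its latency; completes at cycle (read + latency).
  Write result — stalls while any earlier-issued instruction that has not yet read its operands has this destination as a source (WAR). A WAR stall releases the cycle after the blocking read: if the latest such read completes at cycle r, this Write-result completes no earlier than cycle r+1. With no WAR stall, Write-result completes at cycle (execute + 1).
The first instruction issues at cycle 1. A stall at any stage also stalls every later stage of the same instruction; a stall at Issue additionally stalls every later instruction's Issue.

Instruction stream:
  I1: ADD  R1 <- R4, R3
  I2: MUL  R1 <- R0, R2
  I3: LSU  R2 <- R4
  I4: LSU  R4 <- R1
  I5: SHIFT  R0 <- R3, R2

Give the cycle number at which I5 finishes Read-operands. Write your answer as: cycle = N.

c1: issue I1 (ADD)
c2: I1 read-ops
c4: I1 finished on ADD
c5: I1→R1
c6: issue I2 (MUL)
c7: I2 read-ops · issue I3 (LSU)
c8: I3 read-ops
c9: I3 finished on LSU
c10: I3→R2
c11: issue I4 (LSU)
c12: issue I5 (SHIFT)
c13: I2 finished on MUL · I5 read-ops
c14: I2→R1 · I5 finished on SHIFT
c15: I4 read-ops · I5→R0
c16: I4 finished on LSU
c17: I4→R4

cycle = 13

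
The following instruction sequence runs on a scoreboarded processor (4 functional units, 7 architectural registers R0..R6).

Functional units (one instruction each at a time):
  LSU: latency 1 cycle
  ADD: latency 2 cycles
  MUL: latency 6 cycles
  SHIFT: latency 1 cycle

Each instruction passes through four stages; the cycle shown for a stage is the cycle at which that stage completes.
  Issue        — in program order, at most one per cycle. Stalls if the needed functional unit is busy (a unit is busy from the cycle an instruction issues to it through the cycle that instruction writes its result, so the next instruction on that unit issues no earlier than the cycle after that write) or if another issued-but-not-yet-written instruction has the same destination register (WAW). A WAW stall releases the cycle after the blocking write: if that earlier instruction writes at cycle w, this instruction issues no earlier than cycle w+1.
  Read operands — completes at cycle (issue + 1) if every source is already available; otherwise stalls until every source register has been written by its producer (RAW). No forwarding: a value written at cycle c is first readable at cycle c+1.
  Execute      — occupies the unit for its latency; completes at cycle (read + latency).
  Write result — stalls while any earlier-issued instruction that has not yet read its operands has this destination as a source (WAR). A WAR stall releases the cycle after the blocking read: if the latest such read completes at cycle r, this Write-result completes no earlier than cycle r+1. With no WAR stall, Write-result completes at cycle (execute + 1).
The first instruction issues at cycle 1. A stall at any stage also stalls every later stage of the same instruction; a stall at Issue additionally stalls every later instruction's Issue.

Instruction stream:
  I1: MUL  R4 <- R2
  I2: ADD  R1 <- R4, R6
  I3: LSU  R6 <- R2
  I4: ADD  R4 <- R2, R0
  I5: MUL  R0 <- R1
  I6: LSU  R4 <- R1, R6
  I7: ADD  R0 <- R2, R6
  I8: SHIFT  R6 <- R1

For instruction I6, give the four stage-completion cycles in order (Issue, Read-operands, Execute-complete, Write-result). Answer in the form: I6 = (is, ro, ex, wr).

I6 = (19, 20, 21, 22)

I1 -> (1, 2, 8, 9)
I2 -> (2, 10, 12, 13)  // RAW R4: wait I1 write@9
I3 -> (3, 4, 5, 11)  // WAR R6: wait I2 read@10
I4 -> (14, 15, 17, 18)  // struct: ADD busy until I2 writes@13
I5 -> (15, 16, 22, 23)
I6 -> (19, 20, 21, 22)  // WAW R4: wait I4 write@18
I7 -> (24, 25, 27, 28)  // WAW R0: wait I5 write@23
I8 -> (25, 26, 27, 28)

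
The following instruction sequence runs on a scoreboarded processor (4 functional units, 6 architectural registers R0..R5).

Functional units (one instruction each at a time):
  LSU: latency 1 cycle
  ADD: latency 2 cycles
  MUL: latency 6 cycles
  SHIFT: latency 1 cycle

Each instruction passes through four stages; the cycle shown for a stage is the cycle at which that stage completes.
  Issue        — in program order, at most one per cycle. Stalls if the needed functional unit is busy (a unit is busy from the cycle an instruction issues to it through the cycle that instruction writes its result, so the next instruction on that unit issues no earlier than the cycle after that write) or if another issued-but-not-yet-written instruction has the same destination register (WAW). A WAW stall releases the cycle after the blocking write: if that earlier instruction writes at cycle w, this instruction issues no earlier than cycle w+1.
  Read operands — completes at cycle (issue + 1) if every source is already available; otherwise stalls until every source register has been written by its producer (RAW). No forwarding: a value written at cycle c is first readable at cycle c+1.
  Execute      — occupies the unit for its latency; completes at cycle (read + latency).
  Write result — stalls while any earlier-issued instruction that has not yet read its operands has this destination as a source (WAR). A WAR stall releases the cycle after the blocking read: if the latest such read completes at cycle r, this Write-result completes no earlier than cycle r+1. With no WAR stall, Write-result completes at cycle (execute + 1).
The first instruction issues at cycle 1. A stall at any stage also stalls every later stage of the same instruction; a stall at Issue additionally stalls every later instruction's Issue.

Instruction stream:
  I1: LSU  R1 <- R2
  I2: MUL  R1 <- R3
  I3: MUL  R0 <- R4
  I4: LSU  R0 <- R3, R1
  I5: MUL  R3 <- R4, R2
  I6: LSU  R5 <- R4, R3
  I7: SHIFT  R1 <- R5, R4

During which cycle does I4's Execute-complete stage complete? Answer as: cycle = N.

t=1  I1 dispatched to LSU
t=2  I1 operands ready
t=3  I1 complete
t=4  R1←I1
t=5  I2 dispatched to MUL
t=6  I2 operands ready
t=12  I2 complete
t=13  R1←I2
t=14  I3 dispatched to MUL
t=15  I3 operands ready
t=21  I3 complete
t=22  R0←I3
t=23  I4 dispatched to LSU
t=24  I4 operands ready · I5 dispatched to MUL
t=25  I4 complete · I5 operands ready
t=26  R0←I4
t=27  I6 dispatched to LSU
t=28  I7 dispatched to SHIFT
t=31  I5 complete
t=32  R3←I5
t=33  I6 operands ready
t=34  I6 complete
t=35  R5←I6
t=36  I7 operands ready
t=37  I7 complete
t=38  R1←I7

cycle = 25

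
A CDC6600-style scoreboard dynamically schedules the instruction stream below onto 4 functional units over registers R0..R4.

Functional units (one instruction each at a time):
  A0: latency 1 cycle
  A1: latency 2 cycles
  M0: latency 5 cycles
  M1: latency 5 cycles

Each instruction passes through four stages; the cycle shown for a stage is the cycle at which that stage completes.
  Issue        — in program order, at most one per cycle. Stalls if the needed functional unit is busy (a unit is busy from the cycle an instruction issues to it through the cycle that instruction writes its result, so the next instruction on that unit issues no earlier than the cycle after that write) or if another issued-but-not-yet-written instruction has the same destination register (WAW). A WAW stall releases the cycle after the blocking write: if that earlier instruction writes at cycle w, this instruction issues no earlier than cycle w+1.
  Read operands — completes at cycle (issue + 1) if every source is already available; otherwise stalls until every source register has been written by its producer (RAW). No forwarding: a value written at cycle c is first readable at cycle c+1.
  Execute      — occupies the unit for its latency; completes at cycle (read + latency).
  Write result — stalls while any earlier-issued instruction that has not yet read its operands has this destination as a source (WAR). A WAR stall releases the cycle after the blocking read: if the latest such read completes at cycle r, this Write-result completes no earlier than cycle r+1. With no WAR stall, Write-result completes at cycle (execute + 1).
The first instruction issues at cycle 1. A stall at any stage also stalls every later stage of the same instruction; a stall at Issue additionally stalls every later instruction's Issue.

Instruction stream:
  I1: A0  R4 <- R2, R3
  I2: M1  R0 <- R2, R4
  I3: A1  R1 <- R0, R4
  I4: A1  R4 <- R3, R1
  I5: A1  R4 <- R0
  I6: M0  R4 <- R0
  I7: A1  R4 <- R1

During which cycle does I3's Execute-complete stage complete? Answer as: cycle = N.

cycle = 14

I1: IS=1 RO=2 EX=3 WR=4
I2: IS=2 RO=5 EX=10 WR=11  [RAW R4: wait I1 write@4]
I3: IS=3 RO=12 EX=14 WR=15  [RAW R0: wait I2 write@11]
I4: IS=16 RO=17 EX=19 WR=20  [struct: A1 busy until I3 writes@15]
I5: IS=21 RO=22 EX=24 WR=25  [struct: A1 busy until I4 writes@20]
I6: IS=26 RO=27 EX=32 WR=33  [WAW R4: wait I5 write@25]
I7: IS=34 RO=35 EX=37 WR=38  [WAW R4: wait I6 write@33]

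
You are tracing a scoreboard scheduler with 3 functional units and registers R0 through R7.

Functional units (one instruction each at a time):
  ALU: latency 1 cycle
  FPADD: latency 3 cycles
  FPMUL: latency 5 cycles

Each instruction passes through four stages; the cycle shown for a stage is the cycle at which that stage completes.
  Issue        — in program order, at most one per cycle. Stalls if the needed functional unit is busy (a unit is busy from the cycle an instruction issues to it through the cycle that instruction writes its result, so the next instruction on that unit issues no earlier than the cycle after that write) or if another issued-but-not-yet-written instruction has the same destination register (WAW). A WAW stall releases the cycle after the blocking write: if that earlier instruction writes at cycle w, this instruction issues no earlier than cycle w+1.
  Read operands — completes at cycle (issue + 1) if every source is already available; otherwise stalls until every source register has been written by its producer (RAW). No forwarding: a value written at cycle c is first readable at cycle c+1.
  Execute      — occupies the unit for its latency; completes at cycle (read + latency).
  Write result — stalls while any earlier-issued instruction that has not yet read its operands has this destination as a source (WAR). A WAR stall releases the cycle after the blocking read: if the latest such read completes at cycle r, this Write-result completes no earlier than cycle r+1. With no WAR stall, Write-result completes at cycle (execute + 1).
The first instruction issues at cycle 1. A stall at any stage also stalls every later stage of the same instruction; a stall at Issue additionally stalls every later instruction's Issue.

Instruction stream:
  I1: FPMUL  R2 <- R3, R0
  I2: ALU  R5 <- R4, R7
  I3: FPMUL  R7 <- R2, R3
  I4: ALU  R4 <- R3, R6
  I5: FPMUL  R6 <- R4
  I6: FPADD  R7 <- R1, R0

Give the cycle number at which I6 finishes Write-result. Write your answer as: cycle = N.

I1: IS=1 RO=2 EX=7 WR=8
I2: IS=2 RO=3 EX=4 WR=5
I3: IS=9 RO=10 EX=15 WR=16  [struct: FPMUL busy until I1 writes@8]
I4: IS=10 RO=11 EX=12 WR=13
I5: IS=17 RO=18 EX=23 WR=24  [struct: FPMUL busy until I3 writes@16]
I6: IS=18 RO=19 EX=22 WR=23

cycle = 23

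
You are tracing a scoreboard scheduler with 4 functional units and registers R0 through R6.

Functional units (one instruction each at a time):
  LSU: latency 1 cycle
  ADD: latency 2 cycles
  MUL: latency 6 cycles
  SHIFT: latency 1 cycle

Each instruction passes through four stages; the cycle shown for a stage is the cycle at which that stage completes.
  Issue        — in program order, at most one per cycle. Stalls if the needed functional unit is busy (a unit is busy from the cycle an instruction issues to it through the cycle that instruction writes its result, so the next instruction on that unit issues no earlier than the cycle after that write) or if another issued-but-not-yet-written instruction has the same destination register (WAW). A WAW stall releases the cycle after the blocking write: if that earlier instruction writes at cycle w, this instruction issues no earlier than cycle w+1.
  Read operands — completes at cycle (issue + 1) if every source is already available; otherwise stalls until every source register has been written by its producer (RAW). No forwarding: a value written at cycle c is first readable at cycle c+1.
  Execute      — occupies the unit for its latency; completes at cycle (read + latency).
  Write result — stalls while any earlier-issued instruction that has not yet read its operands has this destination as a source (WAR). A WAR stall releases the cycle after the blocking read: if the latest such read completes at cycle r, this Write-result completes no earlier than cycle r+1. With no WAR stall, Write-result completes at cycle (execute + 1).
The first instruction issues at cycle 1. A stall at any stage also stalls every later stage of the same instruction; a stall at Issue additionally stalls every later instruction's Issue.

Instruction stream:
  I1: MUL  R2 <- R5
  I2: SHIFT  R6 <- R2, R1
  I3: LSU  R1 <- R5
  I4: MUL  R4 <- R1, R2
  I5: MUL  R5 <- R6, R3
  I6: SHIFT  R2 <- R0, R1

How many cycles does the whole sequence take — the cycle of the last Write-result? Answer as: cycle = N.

cycle = 28

[I1] 1/2/8/9
[I2] 2/10/11/12  (RAW R2: wait I1 write@9)
[I3] 3/4/5/11  (WAR R1: wait I2 read@10)
[I4] 10/12/18/19  (struct: MUL busy until I1 writes@9; RAW R1: wait I3 write@11)
[I5] 20/21/27/28  (struct: MUL busy until I4 writes@19)
[I6] 21/22/23/24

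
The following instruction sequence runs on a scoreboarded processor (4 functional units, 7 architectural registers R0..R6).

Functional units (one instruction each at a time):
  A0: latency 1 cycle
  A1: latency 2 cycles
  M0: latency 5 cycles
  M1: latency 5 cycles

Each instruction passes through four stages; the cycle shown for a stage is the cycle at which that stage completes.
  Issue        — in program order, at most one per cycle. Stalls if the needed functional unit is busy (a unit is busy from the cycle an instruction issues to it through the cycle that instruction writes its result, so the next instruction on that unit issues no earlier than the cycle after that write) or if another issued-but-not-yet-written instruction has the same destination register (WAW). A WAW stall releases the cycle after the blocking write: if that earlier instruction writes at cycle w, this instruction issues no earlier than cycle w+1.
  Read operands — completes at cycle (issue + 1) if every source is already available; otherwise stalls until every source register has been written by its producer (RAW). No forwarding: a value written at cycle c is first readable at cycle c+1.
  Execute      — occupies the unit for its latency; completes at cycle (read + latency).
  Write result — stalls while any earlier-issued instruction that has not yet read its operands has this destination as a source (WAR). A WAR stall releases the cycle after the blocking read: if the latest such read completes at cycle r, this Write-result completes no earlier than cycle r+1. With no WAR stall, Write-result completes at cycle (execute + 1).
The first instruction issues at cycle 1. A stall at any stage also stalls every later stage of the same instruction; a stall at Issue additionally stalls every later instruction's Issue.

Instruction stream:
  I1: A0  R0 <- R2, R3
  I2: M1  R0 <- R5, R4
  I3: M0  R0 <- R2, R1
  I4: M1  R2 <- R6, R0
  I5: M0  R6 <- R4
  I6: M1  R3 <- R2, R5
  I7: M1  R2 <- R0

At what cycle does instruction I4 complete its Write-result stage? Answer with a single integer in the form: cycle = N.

I1: IS=1 RO=2 EX=3 WR=4
I2: IS=5 RO=6 EX=11 WR=12  [WAW R0: wait I1 write@4]
I3: IS=13 RO=14 EX=19 WR=20  [WAW R0: wait I2 write@12]
I4: IS=14 RO=21 EX=26 WR=27  [RAW R0: wait I3 write@20]
I5: IS=21 RO=22 EX=27 WR=28  [struct: M0 busy until I3 writes@20]
I6: IS=28 RO=29 EX=34 WR=35  [struct: M1 busy until I4 writes@27]
I7: IS=36 RO=37 EX=42 WR=43  [struct: M1 busy until I6 writes@35]

cycle = 27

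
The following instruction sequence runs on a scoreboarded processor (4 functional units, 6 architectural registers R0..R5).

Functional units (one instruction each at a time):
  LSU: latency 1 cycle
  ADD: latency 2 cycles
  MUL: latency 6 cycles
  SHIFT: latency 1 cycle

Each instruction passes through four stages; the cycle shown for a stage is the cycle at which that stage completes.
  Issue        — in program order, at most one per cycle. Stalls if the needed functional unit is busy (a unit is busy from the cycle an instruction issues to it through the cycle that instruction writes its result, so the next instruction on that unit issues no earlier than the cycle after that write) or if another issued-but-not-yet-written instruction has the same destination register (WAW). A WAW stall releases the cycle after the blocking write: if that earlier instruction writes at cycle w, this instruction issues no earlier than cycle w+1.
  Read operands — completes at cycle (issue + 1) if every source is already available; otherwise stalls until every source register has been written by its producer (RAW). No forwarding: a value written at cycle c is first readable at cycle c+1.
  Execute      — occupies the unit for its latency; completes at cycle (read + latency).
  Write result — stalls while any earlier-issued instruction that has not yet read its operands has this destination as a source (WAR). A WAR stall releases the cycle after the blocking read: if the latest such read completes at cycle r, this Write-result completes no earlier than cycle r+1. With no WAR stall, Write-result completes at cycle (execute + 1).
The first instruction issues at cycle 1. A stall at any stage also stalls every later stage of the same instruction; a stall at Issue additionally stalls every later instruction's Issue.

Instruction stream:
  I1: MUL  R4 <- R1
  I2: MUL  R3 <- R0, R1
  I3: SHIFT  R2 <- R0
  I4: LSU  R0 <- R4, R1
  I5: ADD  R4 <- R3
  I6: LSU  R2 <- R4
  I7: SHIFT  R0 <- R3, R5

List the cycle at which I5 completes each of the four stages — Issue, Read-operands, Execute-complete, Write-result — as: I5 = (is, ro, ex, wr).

[1] issue I1 (MUL)
[2] I1 read-ops
[8] I1 finished on MUL
[9] I1→R4
[10] issue I2 (MUL)
[11] I2 read-ops, issue I3 (SHIFT)
[12] I3 read-ops, issue I4 (LSU)
[13] I3 finished on SHIFT, I4 read-ops, issue I5 (ADD)
[14] I3→R2, I4 finished on LSU
[15] I4→R0
[16] issue I6 (LSU)
[17] I2 finished on MUL, issue I7 (SHIFT)
[18] I2→R3
[19] I5 read-ops, I7 read-ops
[20] I7 finished on SHIFT
[21] I5 finished on ADD, I7→R0
[22] I5→R4
[23] I6 read-ops
[24] I6 finished on LSU
[25] I6→R2

I5 = (13, 19, 21, 22)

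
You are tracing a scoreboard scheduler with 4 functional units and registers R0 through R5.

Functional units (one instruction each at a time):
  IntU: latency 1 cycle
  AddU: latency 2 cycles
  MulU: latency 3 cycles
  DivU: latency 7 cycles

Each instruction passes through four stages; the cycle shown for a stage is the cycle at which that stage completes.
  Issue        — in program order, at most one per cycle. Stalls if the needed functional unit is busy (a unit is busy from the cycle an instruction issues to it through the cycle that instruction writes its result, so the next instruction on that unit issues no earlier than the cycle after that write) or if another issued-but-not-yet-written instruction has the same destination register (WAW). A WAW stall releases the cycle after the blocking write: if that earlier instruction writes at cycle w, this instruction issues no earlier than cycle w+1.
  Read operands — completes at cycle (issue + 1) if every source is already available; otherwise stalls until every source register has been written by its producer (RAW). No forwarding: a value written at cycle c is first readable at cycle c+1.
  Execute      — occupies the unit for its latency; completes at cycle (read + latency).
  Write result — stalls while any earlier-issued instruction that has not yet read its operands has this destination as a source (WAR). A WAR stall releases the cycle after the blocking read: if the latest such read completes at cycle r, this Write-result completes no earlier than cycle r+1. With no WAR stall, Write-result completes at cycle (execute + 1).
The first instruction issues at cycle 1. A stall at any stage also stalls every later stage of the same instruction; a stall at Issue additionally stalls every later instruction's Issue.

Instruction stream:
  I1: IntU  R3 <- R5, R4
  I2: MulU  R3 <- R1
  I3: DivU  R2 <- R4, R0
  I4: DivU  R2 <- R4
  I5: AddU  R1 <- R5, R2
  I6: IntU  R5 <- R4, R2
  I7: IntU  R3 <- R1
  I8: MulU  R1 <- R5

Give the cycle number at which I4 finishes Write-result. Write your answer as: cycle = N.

I1  is:1  ro:2  ex:3  wr:4
I2  is:5  ro:6  ex:9  wr:10  — WAW R3: wait I1 write@4
I3  is:6  ro:7  ex:14  wr:15
I4  is:16  ro:17  ex:24  wr:25  — struct: DivU busy until I3 writes@15
I5  is:17  ro:26  ex:28  wr:29  — RAW R2: wait I4 write@25
I6  is:18  ro:26  ex:27  wr:28  — RAW R2: wait I4 write@25
I7  is:29  ro:30  ex:31  wr:32  — struct: IntU busy until I6 writes@28
I8  is:30  ro:31  ex:34  wr:35

cycle = 25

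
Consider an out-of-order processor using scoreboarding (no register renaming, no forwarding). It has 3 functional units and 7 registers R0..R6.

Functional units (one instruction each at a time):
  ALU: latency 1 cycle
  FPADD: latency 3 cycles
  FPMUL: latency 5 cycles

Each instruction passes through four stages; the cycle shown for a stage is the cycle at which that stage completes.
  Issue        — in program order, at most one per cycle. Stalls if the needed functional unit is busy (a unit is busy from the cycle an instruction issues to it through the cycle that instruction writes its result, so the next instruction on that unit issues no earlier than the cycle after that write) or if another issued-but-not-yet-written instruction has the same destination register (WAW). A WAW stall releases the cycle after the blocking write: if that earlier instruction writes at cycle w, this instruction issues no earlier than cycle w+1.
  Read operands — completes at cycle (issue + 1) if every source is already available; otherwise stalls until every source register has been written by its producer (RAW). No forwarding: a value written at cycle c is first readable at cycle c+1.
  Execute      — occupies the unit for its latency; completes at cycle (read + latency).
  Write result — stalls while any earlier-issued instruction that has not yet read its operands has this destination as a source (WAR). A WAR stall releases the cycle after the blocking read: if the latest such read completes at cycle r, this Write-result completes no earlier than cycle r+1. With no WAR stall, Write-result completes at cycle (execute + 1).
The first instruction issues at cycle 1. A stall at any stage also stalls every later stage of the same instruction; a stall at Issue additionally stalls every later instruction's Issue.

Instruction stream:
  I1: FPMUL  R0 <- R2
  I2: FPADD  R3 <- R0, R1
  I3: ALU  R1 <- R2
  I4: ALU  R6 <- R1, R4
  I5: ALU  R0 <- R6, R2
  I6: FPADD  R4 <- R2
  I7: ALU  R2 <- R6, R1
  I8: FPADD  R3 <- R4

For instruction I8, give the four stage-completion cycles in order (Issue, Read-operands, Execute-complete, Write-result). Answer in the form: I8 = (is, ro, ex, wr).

cycle 1: I1→FPMUL
cycle 2: I1 RO | I2→FPADD
cycle 3: I3→ALU
cycle 4: I3 RO
cycle 5: I3 EX
cycle 7: I1 EX
cycle 8: I1 WR R0
cycle 9: I2 RO
cycle 10: I3 WR R1
cycle 11: I4→ALU
cycle 12: I2 EX | I4 RO
cycle 13: I2 WR R3 | I4 EX
cycle 14: I4 WR R6
cycle 15: I5→ALU
cycle 16: I5 RO | I6→FPADD
cycle 17: I5 EX | I6 RO
cycle 18: I5 WR R0
cycle 19: I7→ALU
cycle 20: I6 EX | I7 RO
cycle 21: I6 WR R4 | I7 EX
cycle 22: I7 WR R2 | I8→FPADD
cycle 23: I8 RO
cycle 26: I8 EX
cycle 27: I8 WR R3

I8 = (22, 23, 26, 27)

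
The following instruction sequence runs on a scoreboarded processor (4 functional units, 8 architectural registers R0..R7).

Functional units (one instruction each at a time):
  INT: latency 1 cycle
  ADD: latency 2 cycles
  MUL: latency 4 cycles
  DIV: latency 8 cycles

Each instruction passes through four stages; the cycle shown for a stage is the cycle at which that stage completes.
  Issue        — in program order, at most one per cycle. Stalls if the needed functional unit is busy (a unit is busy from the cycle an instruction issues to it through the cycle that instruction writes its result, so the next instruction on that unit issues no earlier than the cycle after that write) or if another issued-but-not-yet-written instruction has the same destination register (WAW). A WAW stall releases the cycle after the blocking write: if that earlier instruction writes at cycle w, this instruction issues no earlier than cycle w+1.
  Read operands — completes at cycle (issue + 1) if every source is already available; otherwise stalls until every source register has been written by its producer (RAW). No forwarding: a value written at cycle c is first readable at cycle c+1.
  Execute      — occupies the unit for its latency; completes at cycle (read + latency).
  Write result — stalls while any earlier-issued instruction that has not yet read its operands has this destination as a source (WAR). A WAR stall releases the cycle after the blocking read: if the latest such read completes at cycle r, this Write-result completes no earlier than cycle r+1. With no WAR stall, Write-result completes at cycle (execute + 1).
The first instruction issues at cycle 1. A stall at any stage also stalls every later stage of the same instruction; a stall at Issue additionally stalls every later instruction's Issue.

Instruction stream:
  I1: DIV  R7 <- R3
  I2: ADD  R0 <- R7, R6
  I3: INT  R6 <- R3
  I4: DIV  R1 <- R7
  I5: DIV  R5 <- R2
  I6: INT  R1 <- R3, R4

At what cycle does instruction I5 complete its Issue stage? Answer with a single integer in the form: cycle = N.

cycle = 23

t=1  I1→DIV
t=2  I1 RO; I2→ADD
t=3  I3→INT
t=4  I3 RO
t=5  I3 EX
t=10  I1 EX
t=11  I1 WR R7
t=12  I2 RO; I4→DIV
t=13  I3 WR R6; I4 RO
t=14  I2 EX
t=15  I2 WR R0
t=21  I4 EX
t=22  I4 WR R1
t=23  I5→DIV
t=24  I5 RO; I6→INT
t=25  I6 RO
t=26  I6 EX
t=27  I6 WR R1
t=32  I5 EX
t=33  I5 WR R5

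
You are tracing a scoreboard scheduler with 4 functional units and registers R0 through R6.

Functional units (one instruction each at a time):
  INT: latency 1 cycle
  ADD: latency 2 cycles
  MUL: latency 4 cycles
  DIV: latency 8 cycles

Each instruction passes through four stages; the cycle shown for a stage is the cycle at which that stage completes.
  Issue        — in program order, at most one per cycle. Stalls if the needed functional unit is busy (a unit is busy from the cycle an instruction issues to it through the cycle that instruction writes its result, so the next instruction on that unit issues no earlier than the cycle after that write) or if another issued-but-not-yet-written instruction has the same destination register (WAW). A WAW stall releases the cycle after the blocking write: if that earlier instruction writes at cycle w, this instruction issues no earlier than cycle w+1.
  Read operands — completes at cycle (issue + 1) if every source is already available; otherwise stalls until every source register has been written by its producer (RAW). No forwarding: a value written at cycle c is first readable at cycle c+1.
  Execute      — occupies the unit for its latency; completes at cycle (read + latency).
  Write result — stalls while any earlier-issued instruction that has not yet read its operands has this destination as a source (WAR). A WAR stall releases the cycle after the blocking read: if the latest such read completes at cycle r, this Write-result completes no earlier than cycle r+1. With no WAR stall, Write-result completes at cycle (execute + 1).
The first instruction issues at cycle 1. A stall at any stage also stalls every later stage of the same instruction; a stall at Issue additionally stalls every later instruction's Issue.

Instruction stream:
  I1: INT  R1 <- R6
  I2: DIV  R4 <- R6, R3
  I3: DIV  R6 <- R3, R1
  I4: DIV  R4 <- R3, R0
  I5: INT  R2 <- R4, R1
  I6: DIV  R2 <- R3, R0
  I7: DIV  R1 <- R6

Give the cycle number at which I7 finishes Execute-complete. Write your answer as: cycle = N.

  I1 | 1 | 2 | 3 | 4
  I2 | 2 | 3 | 11 | 12
  I3 | 13 | 14 | 22 | 23   struct: DIV busy until I2 writes@12
  I4 | 24 | 25 | 33 | 34   struct: DIV busy until I3 writes@23
  I5 | 25 | 35 | 36 | 37   RAW R4: wait I4 write@34
  I6 | 38 | 39 | 47 | 48   WAW R2: wait I5 write@37
  I7 | 49 | 50 | 58 | 59   struct: DIV busy until I6 writes@48

cycle = 58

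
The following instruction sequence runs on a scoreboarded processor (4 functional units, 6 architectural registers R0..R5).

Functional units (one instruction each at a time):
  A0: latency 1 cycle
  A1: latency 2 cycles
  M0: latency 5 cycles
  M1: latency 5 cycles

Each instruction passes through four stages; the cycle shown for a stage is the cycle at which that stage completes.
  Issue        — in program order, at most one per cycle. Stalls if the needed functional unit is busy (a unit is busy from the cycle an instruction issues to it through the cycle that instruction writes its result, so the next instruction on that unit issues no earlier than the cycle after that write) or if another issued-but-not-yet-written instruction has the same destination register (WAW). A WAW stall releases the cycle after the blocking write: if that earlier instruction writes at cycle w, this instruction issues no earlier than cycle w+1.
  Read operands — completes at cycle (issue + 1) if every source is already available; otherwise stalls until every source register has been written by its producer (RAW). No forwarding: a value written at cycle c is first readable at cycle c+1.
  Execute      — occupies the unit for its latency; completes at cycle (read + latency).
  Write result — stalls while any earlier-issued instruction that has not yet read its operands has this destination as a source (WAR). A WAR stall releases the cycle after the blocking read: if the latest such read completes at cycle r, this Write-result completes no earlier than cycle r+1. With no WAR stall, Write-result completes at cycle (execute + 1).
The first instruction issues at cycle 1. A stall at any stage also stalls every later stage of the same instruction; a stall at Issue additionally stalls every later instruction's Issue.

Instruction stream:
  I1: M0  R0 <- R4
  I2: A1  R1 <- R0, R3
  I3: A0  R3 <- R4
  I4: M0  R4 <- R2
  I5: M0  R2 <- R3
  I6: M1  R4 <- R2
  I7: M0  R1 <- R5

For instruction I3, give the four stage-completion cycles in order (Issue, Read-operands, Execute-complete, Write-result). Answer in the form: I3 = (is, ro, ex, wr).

t=1  I1→M0
t=2  I1 RO; I2→A1
t=3  I3→A0
t=4  I3 RO
t=5  I3 EX
t=7  I1 EX
t=8  I1 WR R0
t=9  I2 RO; I4→M0
t=10  I3 WR R3; I4 RO
t=11  I2 EX
t=12  I2 WR R1
t=15  I4 EX
t=16  I4 WR R4
t=17  I5→M0
t=18  I5 RO; I6→M1
t=23  I5 EX
t=24  I5 WR R2
t=25  I6 RO; I7→M0
t=26  I7 RO
t=30  I6 EX
t=31  I6 WR R4; I7 EX
t=32  I7 WR R1

I3 = (3, 4, 5, 10)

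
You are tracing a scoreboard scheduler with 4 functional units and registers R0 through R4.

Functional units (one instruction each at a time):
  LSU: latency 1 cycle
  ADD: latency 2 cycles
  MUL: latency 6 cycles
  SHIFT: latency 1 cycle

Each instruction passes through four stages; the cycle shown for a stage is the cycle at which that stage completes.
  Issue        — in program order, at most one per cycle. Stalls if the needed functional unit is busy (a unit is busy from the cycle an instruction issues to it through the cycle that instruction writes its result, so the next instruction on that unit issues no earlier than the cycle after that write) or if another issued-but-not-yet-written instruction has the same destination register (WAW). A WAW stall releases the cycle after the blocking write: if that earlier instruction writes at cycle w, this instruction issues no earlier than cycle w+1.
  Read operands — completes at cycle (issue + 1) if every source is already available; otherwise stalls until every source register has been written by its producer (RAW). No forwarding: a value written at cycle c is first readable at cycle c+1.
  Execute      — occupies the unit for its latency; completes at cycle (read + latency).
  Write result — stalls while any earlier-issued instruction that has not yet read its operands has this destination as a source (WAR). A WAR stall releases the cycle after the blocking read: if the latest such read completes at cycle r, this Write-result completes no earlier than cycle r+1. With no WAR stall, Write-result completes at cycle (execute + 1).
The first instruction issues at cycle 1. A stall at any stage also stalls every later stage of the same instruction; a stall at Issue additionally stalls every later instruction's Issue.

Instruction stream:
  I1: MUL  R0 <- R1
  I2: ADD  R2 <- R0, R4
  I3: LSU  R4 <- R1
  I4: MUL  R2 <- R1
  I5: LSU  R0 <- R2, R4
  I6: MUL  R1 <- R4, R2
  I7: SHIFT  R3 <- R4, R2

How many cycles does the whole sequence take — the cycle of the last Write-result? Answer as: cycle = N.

cycle = 31

c1: issue I1 (MUL)
c2: I1 read-ops · issue I2 (ADD)
c3: issue I3 (LSU)
c4: I3 read-ops
c5: I3 finished on LSU
c8: I1 finished on MUL
c9: I1→R0
c10: I2 read-ops
c11: I3→R4
c12: I2 finished on ADD
c13: I2→R2
c14: issue I4 (MUL)
c15: I4 read-ops · issue I5 (LSU)
c21: I4 finished on MUL
c22: I4→R2
c23: I5 read-ops · issue I6 (MUL)
c24: I5 finished on LSU · I6 read-ops · issue I7 (SHIFT)
c25: I5→R0 · I7 read-ops
c26: I7 finished on SHIFT
c27: I7→R3
c30: I6 finished on MUL
c31: I6→R1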